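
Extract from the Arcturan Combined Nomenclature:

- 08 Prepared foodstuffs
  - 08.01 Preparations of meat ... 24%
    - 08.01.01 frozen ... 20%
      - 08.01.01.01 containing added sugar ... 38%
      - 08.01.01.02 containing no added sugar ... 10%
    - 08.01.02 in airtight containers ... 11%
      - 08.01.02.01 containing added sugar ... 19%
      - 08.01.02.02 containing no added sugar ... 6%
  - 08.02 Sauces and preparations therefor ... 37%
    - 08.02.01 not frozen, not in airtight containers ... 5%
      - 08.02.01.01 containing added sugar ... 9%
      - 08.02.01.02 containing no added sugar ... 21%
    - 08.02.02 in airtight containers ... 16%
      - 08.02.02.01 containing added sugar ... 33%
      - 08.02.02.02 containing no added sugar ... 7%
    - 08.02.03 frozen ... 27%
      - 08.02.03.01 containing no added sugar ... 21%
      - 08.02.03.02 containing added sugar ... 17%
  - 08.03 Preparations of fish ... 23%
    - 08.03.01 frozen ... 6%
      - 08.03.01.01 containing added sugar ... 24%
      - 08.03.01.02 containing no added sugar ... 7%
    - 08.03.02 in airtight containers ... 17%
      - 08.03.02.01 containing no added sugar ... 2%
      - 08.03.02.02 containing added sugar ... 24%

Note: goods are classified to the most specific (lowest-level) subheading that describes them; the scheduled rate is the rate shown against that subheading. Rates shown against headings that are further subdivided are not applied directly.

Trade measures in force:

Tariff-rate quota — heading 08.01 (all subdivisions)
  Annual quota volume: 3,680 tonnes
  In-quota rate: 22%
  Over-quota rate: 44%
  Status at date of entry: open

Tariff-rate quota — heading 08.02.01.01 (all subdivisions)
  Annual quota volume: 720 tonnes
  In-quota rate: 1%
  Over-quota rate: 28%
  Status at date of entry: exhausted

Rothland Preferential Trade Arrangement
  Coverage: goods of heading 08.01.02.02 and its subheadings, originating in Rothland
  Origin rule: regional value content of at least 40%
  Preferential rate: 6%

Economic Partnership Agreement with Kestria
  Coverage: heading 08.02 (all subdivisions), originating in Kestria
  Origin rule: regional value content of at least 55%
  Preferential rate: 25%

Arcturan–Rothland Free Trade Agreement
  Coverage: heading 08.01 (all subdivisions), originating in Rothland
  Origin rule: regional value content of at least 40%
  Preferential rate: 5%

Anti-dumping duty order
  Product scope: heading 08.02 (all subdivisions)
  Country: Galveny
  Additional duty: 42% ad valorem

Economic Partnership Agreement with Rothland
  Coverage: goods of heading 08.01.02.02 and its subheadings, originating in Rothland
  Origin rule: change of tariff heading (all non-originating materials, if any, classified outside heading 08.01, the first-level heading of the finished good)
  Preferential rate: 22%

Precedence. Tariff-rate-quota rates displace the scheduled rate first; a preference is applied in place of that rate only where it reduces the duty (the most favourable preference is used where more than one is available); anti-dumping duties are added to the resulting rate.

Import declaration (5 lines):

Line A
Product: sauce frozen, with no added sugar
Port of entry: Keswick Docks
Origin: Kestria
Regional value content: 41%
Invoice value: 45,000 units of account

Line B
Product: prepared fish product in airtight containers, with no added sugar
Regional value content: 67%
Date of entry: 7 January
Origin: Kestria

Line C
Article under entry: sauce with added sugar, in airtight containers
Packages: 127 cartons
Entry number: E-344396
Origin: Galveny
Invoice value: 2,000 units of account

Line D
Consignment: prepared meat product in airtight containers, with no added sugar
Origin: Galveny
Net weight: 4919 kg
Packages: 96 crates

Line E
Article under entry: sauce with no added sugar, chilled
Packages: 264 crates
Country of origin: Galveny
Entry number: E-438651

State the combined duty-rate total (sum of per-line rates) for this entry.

Line A: sauce → 08.02; frozen → 08.02.03; with no added sugar → 08.02.03.01. Scheduled 21%. Kestria agreement on 08.02: RVC < 55%. → 21%.
Line B: prepared fish product → 08.03; in airtight containers → 08.03.02; with no added sugar → 08.03.02.01. Scheduled 2%. Kestria agreement on 08.02: 08.03.02.01 not covered. → 2%.
Line C: sauce → 08.02; in airtight containers → 08.02.02; with added sugar → 08.02.02.01. Scheduled 33%. anti-dumping (Galveny, 08.02): +42%; total 33% + 42% = 75%. → 75%.
Line D: prepared meat product → 08.01; in airtight containers → 08.01.02; with no added sugar → 08.01.02.02. Scheduled 6%. quota on 08.01 open → in-quota 22%. → 22%.
Line E: sauce → 08.02; chilled → 08.02.01; with no added sugar → 08.02.01.02. Scheduled 21%. anti-dumping (Galveny, 08.02): +42%; total 21% + 42% = 63%. → 63%.
Sum: 21% + 2% + 75% + 22% + 63% = 183%.

183%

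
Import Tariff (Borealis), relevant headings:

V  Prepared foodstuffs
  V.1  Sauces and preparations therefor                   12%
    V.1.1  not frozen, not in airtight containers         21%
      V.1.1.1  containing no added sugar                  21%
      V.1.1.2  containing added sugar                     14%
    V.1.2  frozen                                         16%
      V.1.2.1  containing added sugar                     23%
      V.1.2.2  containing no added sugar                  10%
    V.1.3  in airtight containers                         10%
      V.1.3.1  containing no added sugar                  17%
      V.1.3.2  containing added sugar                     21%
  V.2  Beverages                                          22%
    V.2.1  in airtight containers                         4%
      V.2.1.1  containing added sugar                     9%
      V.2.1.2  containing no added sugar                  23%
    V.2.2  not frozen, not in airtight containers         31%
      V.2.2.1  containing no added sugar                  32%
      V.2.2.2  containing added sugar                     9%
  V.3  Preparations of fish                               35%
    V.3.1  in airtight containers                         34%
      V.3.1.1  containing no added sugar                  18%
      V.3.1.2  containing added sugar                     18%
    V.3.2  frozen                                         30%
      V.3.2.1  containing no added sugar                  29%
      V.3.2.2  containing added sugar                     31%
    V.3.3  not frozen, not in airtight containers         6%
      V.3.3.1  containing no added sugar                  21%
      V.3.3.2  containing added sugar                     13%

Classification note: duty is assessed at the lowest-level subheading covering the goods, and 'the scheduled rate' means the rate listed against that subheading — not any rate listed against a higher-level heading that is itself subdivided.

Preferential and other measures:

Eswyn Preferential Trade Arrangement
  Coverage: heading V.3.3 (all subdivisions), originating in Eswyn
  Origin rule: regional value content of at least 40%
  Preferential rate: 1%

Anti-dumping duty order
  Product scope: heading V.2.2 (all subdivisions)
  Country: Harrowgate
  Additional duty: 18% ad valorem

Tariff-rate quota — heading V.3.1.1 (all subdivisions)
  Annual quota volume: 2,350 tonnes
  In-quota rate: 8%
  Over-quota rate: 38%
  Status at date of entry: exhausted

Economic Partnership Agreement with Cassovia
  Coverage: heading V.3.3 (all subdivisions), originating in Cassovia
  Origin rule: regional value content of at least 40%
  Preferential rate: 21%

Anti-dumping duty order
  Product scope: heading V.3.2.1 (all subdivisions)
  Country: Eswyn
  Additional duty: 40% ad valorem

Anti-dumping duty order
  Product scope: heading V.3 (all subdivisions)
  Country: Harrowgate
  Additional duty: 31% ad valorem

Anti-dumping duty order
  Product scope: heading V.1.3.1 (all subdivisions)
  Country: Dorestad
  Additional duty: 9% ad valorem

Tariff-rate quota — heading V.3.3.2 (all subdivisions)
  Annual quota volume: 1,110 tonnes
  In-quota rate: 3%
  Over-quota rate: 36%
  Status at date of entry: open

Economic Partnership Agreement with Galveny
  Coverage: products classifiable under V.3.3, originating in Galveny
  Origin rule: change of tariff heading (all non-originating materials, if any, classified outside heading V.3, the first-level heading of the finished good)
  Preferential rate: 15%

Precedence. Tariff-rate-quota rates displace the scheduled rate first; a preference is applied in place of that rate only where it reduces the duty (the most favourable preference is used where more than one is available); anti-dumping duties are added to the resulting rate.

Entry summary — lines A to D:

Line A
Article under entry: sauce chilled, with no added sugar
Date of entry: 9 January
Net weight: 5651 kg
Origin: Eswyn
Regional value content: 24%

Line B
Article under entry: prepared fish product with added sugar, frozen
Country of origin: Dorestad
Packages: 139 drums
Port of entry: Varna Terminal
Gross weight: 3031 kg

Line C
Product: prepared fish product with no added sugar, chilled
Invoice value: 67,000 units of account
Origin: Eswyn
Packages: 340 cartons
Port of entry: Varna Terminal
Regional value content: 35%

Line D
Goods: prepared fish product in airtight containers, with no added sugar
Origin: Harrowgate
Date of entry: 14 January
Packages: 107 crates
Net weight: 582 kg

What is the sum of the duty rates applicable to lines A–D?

142%

Line A: sauce → V.1; chilled → V.1.1; with no added sugar → V.1.1.1. Scheduled 21%. Eswyn agreement on V.3.3: V.1.1.1 not covered. → 21%.
Line B: prepared fish product → V.3; frozen → V.3.2; with added sugar → V.3.2.2. Scheduled 31%. No special measure applies. → 31%.
Line C: prepared fish product → V.3; chilled → V.3.3; with no added sugar → V.3.3.1. Scheduled 21%. Eswyn agreement on V.3.3: RVC < 40%. → 21%.
Line D: prepared fish product → V.3; in airtight containers → V.3.1; with no added sugar → V.3.1.1. Scheduled 18%. quota on V.3.1.1 exhausted → over-quota 38%; anti-dumping (Harrowgate, V.3): +31%; total 38% + 31% = 69%. → 69%.
Sum: 21% + 31% + 21% + 69% = 142%.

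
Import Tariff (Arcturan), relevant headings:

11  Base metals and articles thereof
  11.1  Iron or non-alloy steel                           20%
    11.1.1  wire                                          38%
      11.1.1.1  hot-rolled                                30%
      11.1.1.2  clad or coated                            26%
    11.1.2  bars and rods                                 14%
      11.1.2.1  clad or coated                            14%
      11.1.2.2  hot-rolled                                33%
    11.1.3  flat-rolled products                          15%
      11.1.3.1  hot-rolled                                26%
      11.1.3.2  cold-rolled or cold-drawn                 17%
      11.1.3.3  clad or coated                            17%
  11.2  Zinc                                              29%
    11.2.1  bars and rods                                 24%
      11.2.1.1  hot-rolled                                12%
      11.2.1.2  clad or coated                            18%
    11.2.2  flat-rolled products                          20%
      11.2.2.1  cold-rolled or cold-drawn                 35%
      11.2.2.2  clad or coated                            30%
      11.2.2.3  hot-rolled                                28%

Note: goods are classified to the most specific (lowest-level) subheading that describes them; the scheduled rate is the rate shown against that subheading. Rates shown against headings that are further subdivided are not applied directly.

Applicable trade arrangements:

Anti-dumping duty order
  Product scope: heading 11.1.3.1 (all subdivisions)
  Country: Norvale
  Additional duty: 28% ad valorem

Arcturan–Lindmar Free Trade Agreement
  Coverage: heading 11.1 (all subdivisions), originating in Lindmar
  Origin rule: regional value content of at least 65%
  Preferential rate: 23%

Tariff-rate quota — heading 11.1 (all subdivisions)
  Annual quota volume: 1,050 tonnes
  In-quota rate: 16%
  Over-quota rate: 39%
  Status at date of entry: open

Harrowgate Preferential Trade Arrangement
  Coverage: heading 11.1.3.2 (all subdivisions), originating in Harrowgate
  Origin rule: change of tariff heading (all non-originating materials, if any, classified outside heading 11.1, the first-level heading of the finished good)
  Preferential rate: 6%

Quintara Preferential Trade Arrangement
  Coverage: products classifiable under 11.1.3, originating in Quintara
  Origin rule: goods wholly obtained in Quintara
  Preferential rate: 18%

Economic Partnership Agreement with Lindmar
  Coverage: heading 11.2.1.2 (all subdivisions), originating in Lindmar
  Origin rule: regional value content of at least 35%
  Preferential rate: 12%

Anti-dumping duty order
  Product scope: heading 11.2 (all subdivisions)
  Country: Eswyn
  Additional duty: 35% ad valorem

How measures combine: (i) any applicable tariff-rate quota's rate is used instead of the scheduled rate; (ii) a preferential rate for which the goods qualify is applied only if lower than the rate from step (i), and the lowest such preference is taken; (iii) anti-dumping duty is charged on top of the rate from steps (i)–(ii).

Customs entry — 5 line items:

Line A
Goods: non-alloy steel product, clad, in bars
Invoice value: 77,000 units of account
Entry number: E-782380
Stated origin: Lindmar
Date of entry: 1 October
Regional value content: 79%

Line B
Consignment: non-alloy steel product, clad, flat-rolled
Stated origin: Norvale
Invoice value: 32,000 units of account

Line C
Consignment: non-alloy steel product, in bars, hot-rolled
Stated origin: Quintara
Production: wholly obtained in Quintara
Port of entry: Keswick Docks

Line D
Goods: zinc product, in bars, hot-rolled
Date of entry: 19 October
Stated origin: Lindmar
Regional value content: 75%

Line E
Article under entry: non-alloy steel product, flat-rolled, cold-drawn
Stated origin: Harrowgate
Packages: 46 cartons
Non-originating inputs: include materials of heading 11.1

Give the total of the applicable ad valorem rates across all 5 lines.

76%

Line A: non-alloy steel → 11.1; in bars → 11.1.2; clad → 11.1.2.1. Scheduled 14%. quota on 11.1 open → in-quota 16%; Lindmar agreement on 11.1: RVC ≥ 65% → 23% available; Lindmar agreement on 11.2.1.2: 11.1.2.1 not covered; preference 23% not lower than 16% → no reduction. → 16%.
Line B: non-alloy steel → 11.1; flat-rolled → 11.1.3; clad → 11.1.3.3. Scheduled 17%. quota on 11.1 open → in-quota 16%. → 16%.
Line C: non-alloy steel → 11.1; in bars → 11.1.2; hot-rolled → 11.1.2.2. Scheduled 33%. quota on 11.1 open → in-quota 16%; Quintara agreement on 11.1.3: 11.1.2.2 not covered. → 16%.
Line D: zinc → 11.2; in bars → 11.2.1; hot-rolled → 11.2.1.1. Scheduled 12%. Lindmar agreement on 11.1: 11.2.1.1 not covered; Lindmar agreement on 11.2.1.2: 11.2.1.1 not covered. → 12%.
Line E: non-alloy steel → 11.1; flat-rolled → 11.1.3; cold-drawn → 11.1.3.2. Scheduled 17%. quota on 11.1 open → in-quota 16%; Harrowgate agreement on 11.1.3.2: CTH not met. → 16%.
Sum: 16% + 16% + 16% + 12% + 16% = 76%.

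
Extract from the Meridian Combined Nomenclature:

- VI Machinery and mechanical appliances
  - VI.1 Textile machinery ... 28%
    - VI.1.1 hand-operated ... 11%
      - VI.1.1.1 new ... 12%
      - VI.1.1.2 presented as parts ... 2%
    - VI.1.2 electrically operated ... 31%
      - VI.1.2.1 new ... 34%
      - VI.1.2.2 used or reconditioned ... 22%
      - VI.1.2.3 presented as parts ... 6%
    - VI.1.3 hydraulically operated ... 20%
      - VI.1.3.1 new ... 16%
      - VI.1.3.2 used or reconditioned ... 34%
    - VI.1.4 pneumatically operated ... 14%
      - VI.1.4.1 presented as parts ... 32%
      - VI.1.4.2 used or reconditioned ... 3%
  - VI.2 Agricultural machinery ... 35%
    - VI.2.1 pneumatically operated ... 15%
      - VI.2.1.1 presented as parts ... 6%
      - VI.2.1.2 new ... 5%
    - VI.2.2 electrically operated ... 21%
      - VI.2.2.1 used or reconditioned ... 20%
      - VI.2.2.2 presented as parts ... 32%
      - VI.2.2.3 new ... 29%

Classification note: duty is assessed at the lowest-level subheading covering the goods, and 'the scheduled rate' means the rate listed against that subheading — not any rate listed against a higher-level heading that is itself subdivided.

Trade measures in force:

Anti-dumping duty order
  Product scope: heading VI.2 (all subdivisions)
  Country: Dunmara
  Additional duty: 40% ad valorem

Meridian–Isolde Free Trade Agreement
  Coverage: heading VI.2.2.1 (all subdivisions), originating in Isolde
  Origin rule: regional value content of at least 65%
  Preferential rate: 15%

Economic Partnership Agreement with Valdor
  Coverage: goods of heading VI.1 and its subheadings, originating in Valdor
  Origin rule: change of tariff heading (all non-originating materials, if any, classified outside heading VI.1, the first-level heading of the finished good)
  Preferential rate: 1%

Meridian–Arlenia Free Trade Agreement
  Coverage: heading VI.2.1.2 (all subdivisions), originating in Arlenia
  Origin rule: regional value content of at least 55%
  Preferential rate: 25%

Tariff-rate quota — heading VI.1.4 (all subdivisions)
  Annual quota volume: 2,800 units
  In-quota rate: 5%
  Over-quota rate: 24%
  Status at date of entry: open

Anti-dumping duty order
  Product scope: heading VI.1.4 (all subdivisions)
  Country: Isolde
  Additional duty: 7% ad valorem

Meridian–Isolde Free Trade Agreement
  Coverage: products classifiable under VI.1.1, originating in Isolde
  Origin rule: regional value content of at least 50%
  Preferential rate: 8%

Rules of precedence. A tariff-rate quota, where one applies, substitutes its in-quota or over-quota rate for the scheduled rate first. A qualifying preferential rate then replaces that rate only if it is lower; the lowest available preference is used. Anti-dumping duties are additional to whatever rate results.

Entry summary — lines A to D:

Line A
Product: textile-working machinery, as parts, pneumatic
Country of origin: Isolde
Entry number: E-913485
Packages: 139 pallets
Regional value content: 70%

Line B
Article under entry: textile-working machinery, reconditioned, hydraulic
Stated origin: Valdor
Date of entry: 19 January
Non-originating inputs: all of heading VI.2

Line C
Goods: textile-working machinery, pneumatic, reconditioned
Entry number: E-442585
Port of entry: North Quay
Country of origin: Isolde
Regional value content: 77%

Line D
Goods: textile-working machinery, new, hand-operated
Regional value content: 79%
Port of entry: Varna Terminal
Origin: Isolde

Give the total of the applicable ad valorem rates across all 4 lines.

Line A: textile-working → VI.1; pneumatic → VI.1.4; as parts → VI.1.4.1. Scheduled 32%. quota on VI.1.4 open → in-quota 5%; Isolde agreement on VI.2.2.1: VI.1.4.1 not covered; Isolde agreement on VI.1.1: VI.1.4.1 not covered; anti-dumping (Isolde, VI.1.4): +7%; total 5% + 7% = 12%. → 12%.
Line B: textile-working → VI.1; hydraulic → VI.1.3; reconditioned → VI.1.3.2. Scheduled 34%. Valdor agreement on VI.1: CTH met → 1% available; preferential 1%. → 1%.
Line C: textile-working → VI.1; pneumatic → VI.1.4; reconditioned → VI.1.4.2. Scheduled 3%. quota on VI.1.4 open → in-quota 5%; Isolde agreement on VI.2.2.1: VI.1.4.2 not covered; Isolde agreement on VI.1.1: VI.1.4.2 not covered; anti-dumping (Isolde, VI.1.4): +7%; total 5% + 7% = 12%. → 12%.
Line D: textile-working → VI.1; hand-operated → VI.1.1; new → VI.1.1.1. Scheduled 12%. Isolde agreement on VI.2.2.1: VI.1.1.1 not covered; Isolde agreement on VI.1.1: RVC ≥ 50% → 8% available; preferential 8%. → 8%.
Sum: 12% + 1% + 12% + 8% = 33%.

33%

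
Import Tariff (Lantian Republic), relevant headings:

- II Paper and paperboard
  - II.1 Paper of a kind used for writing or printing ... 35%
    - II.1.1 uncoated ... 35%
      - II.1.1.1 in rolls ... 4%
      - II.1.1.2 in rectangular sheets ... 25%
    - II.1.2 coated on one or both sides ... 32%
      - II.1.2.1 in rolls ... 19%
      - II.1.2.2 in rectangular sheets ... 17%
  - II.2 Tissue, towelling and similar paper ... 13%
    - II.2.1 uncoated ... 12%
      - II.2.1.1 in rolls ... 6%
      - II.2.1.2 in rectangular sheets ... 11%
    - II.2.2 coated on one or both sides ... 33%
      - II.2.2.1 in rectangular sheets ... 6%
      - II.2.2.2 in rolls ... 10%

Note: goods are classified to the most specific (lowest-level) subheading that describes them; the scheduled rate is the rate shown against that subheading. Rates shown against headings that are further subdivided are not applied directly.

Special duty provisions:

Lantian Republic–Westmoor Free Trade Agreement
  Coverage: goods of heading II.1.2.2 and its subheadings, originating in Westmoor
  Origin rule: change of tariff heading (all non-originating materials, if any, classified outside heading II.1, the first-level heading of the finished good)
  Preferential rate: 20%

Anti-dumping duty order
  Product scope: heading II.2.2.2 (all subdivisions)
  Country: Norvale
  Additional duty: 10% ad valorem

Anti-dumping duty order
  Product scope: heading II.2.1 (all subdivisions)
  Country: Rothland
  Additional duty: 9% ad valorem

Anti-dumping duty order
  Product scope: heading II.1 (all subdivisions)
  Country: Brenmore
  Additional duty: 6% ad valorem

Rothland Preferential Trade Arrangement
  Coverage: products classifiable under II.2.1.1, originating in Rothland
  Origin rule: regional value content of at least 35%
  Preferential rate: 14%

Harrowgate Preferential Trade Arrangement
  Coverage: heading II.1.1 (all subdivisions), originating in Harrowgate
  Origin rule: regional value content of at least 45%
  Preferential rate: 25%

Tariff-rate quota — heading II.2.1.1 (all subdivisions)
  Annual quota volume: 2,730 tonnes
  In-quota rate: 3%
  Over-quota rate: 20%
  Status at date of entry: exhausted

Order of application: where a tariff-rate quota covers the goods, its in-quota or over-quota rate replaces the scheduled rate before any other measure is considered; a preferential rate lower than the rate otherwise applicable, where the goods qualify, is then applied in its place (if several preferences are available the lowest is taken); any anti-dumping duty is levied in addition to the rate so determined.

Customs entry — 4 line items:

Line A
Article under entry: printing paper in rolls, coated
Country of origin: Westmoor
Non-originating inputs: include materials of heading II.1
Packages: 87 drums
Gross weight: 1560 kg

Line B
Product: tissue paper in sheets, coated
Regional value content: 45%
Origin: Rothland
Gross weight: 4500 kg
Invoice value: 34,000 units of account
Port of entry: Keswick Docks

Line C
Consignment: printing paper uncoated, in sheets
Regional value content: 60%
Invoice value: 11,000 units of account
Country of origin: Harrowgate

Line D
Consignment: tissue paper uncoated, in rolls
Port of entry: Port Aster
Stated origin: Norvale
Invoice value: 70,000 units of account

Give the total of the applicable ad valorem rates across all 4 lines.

Line A: printing paper → II.1; coated → II.1.2; in rolls → II.1.2.1. Scheduled 19%. Westmoor agreement on II.1.2.2: II.1.2.1 not covered. → 19%.
Line B: tissue paper → II.2; coated → II.2.2; in sheets → II.2.2.1. Scheduled 6%. Rothland agreement on II.2.1.1: II.2.2.1 not covered. → 6%.
Line C: printing paper → II.1; uncoated → II.1.1; in sheets → II.1.1.2. Scheduled 25%. Harrowgate agreement on II.1.1: RVC ≥ 45% → 25% available; preference 25% not lower than 25% → no reduction. → 25%.
Line D: tissue paper → II.2; uncoated → II.2.1; in rolls → II.2.1.1. Scheduled 6%. quota on II.2.1.1 exhausted → over-quota 20%. → 20%.
Sum: 19% + 6% + 25% + 20% = 70%.

70%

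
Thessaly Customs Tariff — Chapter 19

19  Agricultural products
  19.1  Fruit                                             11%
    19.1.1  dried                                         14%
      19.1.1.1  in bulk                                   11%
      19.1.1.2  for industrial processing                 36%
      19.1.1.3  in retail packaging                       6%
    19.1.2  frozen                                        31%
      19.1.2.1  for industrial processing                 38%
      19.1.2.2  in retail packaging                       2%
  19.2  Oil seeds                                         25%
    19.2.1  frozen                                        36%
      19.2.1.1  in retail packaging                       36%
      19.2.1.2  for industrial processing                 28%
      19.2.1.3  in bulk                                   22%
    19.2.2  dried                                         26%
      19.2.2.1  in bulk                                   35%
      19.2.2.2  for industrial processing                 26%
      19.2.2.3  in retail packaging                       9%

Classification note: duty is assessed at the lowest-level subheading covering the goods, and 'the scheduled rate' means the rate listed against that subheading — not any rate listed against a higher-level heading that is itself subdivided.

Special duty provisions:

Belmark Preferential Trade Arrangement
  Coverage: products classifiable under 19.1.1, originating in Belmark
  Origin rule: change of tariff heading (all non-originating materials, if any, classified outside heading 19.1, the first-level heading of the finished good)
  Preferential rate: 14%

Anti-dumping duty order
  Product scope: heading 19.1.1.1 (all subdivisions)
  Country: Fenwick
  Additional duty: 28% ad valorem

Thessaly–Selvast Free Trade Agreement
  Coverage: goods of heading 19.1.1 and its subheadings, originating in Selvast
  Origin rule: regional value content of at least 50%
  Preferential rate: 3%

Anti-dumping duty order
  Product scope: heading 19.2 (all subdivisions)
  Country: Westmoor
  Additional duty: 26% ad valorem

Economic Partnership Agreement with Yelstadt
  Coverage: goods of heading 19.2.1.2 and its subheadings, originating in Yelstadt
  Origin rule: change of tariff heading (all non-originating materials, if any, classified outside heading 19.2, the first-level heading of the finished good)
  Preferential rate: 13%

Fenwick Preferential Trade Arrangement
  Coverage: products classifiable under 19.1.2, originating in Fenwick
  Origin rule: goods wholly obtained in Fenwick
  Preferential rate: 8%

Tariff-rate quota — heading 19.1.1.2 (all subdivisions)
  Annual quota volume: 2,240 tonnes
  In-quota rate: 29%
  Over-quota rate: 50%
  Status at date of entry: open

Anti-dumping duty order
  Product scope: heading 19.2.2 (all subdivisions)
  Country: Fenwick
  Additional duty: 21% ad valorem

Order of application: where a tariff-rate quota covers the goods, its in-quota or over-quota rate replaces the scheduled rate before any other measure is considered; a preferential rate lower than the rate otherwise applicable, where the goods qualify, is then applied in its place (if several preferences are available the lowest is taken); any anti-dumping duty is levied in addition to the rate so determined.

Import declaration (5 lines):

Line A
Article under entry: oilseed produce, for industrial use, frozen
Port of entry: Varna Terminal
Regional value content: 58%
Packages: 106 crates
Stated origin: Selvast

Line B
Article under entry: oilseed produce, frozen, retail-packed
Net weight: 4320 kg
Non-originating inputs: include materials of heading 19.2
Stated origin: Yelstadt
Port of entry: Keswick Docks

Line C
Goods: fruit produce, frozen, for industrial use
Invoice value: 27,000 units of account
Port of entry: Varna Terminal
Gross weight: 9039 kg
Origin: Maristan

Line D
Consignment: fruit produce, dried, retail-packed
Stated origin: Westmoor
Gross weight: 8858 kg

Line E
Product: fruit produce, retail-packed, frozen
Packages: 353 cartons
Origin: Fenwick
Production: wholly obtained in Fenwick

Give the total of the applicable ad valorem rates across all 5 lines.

110%

Line A: oilseed → 19.2; frozen → 19.2.1; for industrial use → 19.2.1.2. Scheduled 28%. Selvast agreement on 19.1.1: 19.2.1.2 not covered. → 28%.
Line B: oilseed → 19.2; frozen → 19.2.1; retail-packed → 19.2.1.1. Scheduled 36%. Yelstadt agreement on 19.2.1.2: 19.2.1.1 not covered. → 36%.
Line C: fruit → 19.1; frozen → 19.1.2; for industrial use → 19.1.2.1. Scheduled 38%. No special measure applies. → 38%.
Line D: fruit → 19.1; dried → 19.1.1; retail-packed → 19.1.1.3. Scheduled 6%. No special measure applies. → 6%.
Line E: fruit → 19.1; frozen → 19.1.2; retail-packed → 19.1.2.2. Scheduled 2%. Fenwick agreement on 19.1.2: wholly obtained → 8% available; preference 8% not lower than 2% → no reduction. → 2%.
Sum: 28% + 36% + 38% + 6% + 2% = 110%.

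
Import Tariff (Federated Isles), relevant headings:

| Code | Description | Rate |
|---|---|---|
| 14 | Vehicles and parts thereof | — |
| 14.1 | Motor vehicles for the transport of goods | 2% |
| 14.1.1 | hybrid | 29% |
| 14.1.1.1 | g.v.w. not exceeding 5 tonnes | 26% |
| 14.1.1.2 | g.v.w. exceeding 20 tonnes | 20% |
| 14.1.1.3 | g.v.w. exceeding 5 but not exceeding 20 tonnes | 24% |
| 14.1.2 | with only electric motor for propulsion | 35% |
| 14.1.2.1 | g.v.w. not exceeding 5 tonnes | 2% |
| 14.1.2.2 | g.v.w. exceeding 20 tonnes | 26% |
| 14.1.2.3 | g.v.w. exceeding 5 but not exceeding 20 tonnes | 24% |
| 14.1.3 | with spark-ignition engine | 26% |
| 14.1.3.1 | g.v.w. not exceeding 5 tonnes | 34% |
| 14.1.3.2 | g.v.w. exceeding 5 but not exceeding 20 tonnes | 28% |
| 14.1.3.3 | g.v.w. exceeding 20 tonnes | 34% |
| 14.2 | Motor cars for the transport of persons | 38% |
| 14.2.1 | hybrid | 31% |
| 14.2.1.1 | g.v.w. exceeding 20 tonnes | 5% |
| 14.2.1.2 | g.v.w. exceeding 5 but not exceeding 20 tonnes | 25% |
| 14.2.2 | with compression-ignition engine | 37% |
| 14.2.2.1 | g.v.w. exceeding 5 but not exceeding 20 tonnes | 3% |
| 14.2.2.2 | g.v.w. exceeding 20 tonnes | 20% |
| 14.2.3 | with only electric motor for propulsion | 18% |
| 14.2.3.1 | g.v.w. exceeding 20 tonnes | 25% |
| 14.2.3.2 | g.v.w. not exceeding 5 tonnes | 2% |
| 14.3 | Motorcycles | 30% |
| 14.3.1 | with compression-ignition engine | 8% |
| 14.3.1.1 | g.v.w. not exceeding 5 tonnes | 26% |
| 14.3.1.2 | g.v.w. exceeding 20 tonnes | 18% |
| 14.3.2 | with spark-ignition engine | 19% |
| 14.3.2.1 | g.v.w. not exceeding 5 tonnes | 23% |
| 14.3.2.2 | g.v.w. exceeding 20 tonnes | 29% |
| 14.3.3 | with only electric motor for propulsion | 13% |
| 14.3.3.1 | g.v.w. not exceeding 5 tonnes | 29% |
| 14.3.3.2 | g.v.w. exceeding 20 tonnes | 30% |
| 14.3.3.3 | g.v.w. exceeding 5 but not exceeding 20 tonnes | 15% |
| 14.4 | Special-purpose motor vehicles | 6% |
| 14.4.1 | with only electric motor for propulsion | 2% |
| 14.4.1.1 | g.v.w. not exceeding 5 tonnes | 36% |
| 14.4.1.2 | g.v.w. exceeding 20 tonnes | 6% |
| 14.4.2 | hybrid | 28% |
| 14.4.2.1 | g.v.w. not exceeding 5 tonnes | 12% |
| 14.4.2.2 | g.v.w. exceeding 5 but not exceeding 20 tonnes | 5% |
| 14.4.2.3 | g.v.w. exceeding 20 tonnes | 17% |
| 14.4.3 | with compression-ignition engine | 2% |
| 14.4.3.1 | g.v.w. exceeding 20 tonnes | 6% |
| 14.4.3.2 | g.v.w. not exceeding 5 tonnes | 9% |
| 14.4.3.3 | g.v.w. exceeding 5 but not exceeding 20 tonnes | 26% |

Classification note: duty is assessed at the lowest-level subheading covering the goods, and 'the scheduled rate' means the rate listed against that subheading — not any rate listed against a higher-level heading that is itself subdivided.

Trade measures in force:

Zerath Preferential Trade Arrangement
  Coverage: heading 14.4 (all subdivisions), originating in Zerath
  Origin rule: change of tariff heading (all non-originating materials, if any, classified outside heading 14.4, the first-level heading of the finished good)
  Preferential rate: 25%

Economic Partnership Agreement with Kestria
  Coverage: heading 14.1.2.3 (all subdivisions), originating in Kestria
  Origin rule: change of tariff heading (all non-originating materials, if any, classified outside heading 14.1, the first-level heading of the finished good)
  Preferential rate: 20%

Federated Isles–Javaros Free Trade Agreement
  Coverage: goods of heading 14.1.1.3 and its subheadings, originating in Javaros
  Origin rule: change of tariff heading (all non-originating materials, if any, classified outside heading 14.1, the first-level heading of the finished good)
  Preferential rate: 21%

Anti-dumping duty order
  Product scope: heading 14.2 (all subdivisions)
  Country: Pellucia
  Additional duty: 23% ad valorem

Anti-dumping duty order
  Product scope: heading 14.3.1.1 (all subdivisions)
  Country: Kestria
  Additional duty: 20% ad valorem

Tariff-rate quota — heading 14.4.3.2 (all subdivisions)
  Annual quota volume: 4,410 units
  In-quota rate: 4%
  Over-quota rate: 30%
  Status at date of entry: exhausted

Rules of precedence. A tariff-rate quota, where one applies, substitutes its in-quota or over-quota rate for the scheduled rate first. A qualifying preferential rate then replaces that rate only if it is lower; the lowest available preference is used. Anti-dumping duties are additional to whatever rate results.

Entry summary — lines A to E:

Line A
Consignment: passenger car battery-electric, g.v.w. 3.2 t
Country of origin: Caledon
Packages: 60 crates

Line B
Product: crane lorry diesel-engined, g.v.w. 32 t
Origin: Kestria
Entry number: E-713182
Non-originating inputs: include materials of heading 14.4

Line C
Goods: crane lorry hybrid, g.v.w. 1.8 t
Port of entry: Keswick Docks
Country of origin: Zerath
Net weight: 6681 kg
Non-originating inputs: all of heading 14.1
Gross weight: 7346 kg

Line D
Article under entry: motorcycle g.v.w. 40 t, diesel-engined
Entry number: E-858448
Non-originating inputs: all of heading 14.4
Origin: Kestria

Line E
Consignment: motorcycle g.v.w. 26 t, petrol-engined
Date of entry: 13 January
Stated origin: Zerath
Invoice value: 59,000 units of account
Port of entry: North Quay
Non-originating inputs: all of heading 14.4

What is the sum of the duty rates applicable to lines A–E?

67%

Line A: passenger car → 14.2; battery-electric → 14.2.3; g.v.w. 3.2 t → 14.2.3.2. Scheduled 2%. No special measure applies. → 2%.
Line B: crane lorry → 14.4; diesel-engined → 14.4.3; g.v.w. 32 t → 14.4.3.1. Scheduled 6%. Kestria agreement on 14.1.2.3: 14.4.3.1 not covered. → 6%.
Line C: crane lorry → 14.4; hybrid → 14.4.2; g.v.w. 1.8 t → 14.4.2.1. Scheduled 12%. Zerath agreement on 14.4: CTH met → 25% available; preference 25% not lower than 12% → no reduction. → 12%.
Line D: motorcycle → 14.3; diesel-engined → 14.3.1; g.v.w. 40 t → 14.3.1.2. Scheduled 18%. Kestria agreement on 14.1.2.3: 14.3.1.2 not covered. → 18%.
Line E: motorcycle → 14.3; petrol-engined → 14.3.2; g.v.w. 26 t → 14.3.2.2. Scheduled 29%. Zerath agreement on 14.4: 14.3.2.2 not covered. → 29%.
Sum: 2% + 6% + 12% + 18% + 29% = 67%.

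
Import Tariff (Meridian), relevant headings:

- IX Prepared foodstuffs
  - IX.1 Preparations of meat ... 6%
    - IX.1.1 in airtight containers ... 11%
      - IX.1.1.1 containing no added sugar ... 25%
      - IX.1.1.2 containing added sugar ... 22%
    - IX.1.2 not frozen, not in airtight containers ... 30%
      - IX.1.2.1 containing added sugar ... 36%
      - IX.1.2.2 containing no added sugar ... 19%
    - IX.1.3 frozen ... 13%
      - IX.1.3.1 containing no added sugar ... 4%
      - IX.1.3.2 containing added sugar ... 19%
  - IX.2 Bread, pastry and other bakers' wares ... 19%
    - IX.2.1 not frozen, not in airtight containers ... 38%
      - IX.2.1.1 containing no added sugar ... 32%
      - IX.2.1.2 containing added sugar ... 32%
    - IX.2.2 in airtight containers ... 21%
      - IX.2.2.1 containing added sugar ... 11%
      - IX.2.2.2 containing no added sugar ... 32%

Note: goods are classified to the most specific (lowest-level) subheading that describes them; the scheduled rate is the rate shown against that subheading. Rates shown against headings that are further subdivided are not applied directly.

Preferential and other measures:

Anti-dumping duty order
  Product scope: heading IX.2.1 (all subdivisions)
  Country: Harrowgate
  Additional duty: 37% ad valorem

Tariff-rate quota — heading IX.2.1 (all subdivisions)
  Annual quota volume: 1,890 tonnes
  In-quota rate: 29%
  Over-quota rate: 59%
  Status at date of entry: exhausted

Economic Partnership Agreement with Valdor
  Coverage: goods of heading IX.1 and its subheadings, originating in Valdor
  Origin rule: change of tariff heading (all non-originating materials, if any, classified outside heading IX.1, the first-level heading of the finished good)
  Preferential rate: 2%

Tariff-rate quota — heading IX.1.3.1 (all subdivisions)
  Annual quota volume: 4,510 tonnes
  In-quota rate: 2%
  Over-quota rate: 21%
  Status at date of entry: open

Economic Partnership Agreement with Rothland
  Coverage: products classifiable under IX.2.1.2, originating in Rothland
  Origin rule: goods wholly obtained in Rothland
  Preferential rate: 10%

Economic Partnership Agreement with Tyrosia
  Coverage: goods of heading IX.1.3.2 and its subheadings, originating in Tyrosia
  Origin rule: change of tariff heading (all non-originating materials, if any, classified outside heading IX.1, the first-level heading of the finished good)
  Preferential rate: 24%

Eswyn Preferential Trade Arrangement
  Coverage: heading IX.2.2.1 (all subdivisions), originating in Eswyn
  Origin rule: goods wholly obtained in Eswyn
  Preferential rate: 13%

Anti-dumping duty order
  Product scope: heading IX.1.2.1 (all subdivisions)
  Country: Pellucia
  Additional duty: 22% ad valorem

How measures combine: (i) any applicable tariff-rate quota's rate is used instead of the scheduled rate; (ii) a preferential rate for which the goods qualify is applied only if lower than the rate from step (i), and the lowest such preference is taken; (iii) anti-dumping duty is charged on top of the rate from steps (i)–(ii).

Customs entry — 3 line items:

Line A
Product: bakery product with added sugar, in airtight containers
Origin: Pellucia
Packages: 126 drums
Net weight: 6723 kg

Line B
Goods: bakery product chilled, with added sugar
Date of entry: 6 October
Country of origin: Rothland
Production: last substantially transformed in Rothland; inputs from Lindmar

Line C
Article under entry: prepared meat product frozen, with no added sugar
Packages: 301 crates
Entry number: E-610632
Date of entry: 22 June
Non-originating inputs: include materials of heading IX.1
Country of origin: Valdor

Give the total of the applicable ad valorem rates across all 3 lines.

72%

Line A: bakery product → IX.2; in airtight containers → IX.2.2; with added sugar → IX.2.2.1. Scheduled 11%. No special measure applies. → 11%.
Line B: bakery product → IX.2; chilled → IX.2.1; with added sugar → IX.2.1.2. Scheduled 32%. quota on IX.2.1 exhausted → over-quota 59%; Rothland agreement on IX.2.1.2: not wholly obtained. → 59%.
Line C: prepared meat product → IX.1; frozen → IX.1.3; with no added sugar → IX.1.3.1. Scheduled 4%. quota on IX.1.3.1 open → in-quota 2%; Valdor agreement on IX.1: CTH not met. → 2%.
Sum: 11% + 59% + 2% = 72%.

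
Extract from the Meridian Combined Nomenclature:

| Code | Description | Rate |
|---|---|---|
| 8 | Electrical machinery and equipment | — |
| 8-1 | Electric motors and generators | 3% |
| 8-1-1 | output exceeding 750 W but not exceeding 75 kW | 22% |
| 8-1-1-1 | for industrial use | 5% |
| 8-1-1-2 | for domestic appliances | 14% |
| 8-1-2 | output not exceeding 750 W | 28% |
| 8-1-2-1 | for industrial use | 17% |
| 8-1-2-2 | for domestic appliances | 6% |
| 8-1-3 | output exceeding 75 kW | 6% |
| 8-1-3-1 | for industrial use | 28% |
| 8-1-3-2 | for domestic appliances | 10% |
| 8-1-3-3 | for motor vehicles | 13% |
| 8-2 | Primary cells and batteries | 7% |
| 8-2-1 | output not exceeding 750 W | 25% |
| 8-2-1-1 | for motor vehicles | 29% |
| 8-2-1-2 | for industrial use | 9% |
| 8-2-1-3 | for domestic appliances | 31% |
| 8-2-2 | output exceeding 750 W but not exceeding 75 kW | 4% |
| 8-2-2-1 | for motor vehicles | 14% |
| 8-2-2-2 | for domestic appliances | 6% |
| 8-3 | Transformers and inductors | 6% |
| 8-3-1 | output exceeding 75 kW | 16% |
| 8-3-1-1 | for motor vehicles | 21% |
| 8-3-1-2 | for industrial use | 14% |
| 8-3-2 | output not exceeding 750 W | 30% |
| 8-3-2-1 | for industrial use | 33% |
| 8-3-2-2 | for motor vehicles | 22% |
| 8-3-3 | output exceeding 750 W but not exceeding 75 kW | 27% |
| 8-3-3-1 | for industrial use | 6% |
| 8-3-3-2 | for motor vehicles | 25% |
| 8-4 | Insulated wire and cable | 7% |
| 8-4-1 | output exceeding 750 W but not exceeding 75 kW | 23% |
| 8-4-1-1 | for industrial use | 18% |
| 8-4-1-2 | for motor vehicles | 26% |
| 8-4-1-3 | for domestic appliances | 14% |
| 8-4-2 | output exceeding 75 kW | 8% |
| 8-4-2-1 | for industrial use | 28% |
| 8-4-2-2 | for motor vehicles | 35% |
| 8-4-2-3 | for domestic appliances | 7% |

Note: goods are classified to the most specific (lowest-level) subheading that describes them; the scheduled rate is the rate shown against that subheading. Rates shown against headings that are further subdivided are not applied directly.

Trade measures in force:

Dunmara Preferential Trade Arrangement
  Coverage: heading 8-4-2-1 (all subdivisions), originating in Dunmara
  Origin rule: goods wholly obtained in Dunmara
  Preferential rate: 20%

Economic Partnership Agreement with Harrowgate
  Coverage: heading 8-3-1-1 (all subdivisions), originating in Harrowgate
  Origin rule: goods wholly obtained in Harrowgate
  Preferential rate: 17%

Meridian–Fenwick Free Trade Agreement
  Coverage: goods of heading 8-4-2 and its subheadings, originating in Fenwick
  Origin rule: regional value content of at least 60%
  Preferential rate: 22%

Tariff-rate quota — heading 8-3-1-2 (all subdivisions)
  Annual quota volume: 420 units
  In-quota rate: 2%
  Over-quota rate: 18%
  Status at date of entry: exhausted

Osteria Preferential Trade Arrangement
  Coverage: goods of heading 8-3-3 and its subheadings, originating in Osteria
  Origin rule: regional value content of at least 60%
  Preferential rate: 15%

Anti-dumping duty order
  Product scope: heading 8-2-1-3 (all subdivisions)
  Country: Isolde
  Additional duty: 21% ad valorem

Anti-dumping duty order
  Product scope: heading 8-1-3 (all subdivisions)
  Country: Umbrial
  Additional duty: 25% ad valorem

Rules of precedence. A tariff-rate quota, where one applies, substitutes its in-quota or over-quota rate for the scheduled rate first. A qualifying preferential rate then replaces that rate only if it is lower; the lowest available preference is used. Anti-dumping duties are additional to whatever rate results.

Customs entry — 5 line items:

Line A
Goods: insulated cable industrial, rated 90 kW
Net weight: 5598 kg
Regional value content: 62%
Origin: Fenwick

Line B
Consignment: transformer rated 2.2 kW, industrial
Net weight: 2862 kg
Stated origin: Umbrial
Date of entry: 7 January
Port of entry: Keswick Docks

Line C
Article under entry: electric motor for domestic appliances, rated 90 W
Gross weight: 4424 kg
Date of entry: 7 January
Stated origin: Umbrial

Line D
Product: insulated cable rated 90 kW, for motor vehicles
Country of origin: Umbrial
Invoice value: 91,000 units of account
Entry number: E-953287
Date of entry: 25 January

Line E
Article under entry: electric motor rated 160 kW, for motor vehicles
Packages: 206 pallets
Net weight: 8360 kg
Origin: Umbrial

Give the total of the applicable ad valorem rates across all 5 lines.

107%

Line A: insulated cable → 8-4; rated 90 kW → 8-4-2; industrial → 8-4-2-1. Scheduled 28%. Fenwick agreement on 8-4-2: RVC ≥ 60% → 22% available; preferential 22%. → 22%.
Line B: transformer → 8-3; rated 2.2 kW → 8-3-3; industrial → 8-3-3-1. Scheduled 6%. No special measure applies. → 6%.
Line C: electric motor → 8-1; rated 90 W → 8-1-2; for domestic appliances → 8-1-2-2. Scheduled 6%. No special measure applies. → 6%.
Line D: insulated cable → 8-4; rated 90 kW → 8-4-2; for motor vehicles → 8-4-2-2. Scheduled 35%. No special measure applies. → 35%.
Line E: electric motor → 8-1; rated 160 kW → 8-1-3; for motor vehicles → 8-1-3-3. Scheduled 13%. anti-dumping (Umbrial, 8-1-3): +25%; total 13% + 25% = 38%. → 38%.
Sum: 22% + 6% + 6% + 35% + 38% = 107%.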